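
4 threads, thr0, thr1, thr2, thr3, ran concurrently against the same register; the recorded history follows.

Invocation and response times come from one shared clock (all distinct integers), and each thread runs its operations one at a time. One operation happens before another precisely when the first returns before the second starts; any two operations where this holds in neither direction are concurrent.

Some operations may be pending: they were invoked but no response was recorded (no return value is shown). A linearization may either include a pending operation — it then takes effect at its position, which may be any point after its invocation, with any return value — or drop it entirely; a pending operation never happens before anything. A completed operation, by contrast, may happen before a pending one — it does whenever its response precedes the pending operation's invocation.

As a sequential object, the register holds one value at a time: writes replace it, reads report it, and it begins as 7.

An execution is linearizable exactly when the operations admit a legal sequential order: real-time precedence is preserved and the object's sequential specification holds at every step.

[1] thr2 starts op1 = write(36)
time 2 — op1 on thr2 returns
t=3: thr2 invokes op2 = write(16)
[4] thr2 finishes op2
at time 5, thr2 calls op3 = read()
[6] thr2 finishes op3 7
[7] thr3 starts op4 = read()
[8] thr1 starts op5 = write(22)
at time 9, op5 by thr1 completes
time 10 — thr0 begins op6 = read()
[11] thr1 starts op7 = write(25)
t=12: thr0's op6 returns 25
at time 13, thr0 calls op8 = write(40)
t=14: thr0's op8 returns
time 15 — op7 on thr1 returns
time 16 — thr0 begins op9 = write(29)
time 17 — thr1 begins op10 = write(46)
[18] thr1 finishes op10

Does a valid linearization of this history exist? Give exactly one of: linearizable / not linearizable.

the violation lands at event 6, op3's response at time 6: events 1..5 linearize, events 1..6 do not
exhaustive check: the 3 completed register ops admit one real-time order; illegal
sample order op1, op2, op3 stalls at step 3 — op3 read() → 7 has no legal effect

not linearizable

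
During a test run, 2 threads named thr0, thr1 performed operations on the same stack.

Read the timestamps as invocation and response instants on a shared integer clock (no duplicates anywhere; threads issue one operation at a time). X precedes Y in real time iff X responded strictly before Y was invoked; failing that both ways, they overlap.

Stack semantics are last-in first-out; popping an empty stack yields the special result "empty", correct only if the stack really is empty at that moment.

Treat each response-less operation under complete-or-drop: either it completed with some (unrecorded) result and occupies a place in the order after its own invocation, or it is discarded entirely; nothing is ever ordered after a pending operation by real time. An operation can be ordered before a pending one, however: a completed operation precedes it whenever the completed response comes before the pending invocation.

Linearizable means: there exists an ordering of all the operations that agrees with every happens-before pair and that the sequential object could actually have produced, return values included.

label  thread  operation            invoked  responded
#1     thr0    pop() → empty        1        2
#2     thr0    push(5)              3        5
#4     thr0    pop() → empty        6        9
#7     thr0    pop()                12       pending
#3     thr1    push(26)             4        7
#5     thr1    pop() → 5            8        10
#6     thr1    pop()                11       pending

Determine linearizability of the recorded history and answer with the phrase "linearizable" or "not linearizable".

events 1..8 are fine; event 9 — the response of #4 at time 9 — makes the prefix non-linearizable
the 4 completed operations admit 3 real-time orders; each fails the stack replay
every completion of the 1 pending operation (#5) was checked; none linearizes
one such order, #1, #2, #3, #4 (pending dropped), breaks at step 4 where #4 pop() → empty is illegal
one such order, #1, #2, #4, #3 (pending dropped), breaks at step 3 where #4 pop() → empty is illegal

not linearizable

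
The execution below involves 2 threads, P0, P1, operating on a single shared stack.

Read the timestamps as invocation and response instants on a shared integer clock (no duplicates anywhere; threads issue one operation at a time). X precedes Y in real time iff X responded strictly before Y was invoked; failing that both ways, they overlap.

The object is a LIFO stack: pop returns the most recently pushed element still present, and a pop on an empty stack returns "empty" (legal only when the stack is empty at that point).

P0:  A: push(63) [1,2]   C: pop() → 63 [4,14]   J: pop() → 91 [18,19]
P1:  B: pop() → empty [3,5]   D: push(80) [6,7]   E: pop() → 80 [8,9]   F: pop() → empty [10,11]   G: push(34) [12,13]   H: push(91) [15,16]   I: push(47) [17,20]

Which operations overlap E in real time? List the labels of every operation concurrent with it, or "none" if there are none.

C

concurrent with E ([8,9]): every op whose interval crosses 8..9
A [1,2]: before
B [3,5]: before
C [4,14]: concurrent
D [6,7]: before
F [10,11]: after
G [12,13]: after
H [15,16]: after
I [17,20]: after
J [18,19]: after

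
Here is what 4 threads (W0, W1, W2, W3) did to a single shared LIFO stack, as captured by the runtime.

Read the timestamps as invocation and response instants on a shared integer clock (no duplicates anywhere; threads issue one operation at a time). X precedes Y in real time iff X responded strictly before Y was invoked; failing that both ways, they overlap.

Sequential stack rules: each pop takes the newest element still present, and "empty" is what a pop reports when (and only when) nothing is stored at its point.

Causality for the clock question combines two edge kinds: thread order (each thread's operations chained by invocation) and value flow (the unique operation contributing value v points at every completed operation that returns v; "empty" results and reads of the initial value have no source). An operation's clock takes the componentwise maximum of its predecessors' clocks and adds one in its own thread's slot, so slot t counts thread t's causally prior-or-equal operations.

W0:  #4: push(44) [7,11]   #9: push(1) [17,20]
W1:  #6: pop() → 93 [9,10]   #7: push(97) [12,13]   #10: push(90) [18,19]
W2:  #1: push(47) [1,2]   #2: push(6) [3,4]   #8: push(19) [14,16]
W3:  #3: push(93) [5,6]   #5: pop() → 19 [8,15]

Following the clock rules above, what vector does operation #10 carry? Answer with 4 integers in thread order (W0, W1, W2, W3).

#3, invoked 5, has no incoming edges; only W3's bump applies → (0, 0, 0, 1)
#1, invoked 1, has no incoming edges; only W2's bump applies → (0, 0, 1, 0)
#4, invoked 7, has no incoming edges; only W0's bump applies → (1, 0, 0, 0)
from VC(#1)=(0, 0, 1, 0), #2 (invoked 3) maxes components and bumps W2 → (0, 0, 2, 0)
from VC(#3)=(0, 0, 0, 1), #6 (invoked 9) maxes components and bumps W1 → (0, 1, 0, 1)
from VC(#4)=(1, 0, 0, 0), #9 (invoked 17) maxes components and bumps W0 → (2, 0, 0, 0)
from VC(#2)=(0, 0, 2, 0), #8 (invoked 14) maxes components and bumps W2 → (0, 0, 3, 0)
from VC(#6)=(0, 1, 0, 1), #7 (invoked 12) maxes components and bumps W1 → (0, 2, 0, 1)
from VC(#7)=(0, 2, 0, 1), #10 (invoked 18) maxes components and bumps W1 → (0, 3, 0, 1)
from VC(#3)=(0, 0, 0, 1), VC(#8)=(0, 0, 3, 0), #5 (invoked 8) maxes components and bumps W3 → (0, 0, 3, 2)
target: VC(#10) = (0, 3, 0, 1)

(0, 3, 0, 1)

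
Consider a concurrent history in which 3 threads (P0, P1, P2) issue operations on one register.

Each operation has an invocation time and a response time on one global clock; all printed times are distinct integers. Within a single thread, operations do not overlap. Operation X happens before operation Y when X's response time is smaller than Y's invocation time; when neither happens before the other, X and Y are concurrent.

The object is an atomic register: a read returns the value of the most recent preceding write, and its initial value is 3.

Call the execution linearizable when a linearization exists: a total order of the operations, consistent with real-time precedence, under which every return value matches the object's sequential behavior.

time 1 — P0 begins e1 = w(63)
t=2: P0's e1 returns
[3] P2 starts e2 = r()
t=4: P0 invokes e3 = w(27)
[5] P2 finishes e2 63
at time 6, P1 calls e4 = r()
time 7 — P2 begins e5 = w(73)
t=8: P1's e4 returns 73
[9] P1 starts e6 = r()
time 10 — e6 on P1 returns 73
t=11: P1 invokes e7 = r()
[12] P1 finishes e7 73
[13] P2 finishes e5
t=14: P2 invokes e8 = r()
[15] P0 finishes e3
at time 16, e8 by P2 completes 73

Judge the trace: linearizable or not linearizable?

linearizable

a witness: e1, e2, e3, e5, e4, e6, e7, e8
step 1: e1 w(63) — value 63
step 2: e2 r() → 63 — value 63
step 3: e3 w(27) — value 27
step 4: e5 w(73) — value 73
step 5: e4 r() → 73 — value 73
step 6: e6 r() → 73 — value 73
step 7: e7 r() → 73 — value 73
step 8: e8 r() → 73 — value 73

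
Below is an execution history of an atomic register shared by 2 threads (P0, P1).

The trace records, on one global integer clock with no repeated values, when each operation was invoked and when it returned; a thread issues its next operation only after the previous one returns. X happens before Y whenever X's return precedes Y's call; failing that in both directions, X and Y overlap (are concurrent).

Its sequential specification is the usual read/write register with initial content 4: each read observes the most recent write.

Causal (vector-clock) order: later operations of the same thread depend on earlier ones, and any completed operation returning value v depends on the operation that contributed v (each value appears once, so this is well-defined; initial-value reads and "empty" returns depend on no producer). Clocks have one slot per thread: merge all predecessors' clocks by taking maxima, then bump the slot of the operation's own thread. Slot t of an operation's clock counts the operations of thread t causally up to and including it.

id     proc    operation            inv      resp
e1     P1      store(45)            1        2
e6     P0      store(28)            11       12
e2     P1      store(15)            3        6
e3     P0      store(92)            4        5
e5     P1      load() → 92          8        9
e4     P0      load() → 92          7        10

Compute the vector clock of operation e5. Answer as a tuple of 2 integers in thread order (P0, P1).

e1, invoked 1, has no incoming edges; only P1's bump applies → (0, 1)
e3, invoked 4, has no incoming edges; only P0's bump applies → (1, 0)
e2, invoked 3, takes VC(e1)=(0, 1) under max, adds 1 for P1 → (0, 2)
e4, invoked 7, takes VC(e3)=(1, 0) under max, adds 1 for P0 → (2, 0)
e6, invoked 11, takes VC(e4)=(2, 0) under max, adds 1 for P0 → (3, 0)
e5, invoked 8, takes VC(e2)=(0, 2), VC(e3)=(1, 0) under max, adds 1 for P1 → (1, 3)
target: VC(e5) = (1, 3)

(1, 3)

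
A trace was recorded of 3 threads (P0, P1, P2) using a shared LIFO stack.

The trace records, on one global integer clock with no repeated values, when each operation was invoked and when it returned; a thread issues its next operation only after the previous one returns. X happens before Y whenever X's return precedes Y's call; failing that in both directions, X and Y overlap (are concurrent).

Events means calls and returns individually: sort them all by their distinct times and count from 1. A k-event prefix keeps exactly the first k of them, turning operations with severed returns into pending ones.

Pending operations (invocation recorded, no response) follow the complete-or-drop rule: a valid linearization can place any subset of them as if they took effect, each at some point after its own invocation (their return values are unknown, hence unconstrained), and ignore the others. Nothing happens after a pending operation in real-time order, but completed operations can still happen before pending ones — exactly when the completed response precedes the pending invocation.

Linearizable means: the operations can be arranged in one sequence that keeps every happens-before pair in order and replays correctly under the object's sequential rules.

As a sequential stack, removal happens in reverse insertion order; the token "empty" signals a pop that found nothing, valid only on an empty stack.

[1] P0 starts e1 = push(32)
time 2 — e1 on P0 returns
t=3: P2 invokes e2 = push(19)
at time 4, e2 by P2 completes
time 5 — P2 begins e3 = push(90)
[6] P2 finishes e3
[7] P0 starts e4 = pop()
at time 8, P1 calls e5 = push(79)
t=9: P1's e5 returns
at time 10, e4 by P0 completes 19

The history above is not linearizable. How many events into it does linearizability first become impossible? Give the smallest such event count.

10

events 1..9 are still linearizable — one witness is e1, e2, e3, e4, e5:
1. e1 push(32), leaving stack <32>
2. e2 push(19), leaving stack <32,19>
3. e3 push(90), leaving stack <32,19,90>
4. e4 pop() (pending, included), leaving stack <32,19>
5. e5 push(79), leaving stack <32,19,79>
event 10 — e4's response, time 10 — after it, nothing linearizes
sample order e1, e2, e3, e4, e5 stalls at step 4 — e4 pop() → 19 has no legal effect
sample order e1, e2, e3, e5, e4 stalls at step 5 — e4 pop() → 19 has no legal effect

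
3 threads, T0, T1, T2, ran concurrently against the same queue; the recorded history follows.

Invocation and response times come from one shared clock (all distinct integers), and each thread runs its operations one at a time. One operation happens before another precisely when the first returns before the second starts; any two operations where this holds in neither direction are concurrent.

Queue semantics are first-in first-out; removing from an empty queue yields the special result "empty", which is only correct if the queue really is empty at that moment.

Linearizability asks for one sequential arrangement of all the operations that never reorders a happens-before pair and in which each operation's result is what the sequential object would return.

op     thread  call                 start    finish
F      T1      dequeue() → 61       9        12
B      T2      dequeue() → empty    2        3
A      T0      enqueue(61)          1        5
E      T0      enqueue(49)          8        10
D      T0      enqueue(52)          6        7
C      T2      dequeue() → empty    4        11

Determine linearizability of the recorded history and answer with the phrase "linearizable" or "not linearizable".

linearizable

a witness: B, C, A, D, E, F
after step 1 (B dequeue() → empty): queue <>
after step 2 (C dequeue() → empty): queue <>
after step 3 (A enqueue(61)): queue <61>
after step 4 (D enqueue(52)): queue <61,52>
after step 5 (E enqueue(49)): queue <61,52,49>
after step 6 (F dequeue() → 61): queue <52,49>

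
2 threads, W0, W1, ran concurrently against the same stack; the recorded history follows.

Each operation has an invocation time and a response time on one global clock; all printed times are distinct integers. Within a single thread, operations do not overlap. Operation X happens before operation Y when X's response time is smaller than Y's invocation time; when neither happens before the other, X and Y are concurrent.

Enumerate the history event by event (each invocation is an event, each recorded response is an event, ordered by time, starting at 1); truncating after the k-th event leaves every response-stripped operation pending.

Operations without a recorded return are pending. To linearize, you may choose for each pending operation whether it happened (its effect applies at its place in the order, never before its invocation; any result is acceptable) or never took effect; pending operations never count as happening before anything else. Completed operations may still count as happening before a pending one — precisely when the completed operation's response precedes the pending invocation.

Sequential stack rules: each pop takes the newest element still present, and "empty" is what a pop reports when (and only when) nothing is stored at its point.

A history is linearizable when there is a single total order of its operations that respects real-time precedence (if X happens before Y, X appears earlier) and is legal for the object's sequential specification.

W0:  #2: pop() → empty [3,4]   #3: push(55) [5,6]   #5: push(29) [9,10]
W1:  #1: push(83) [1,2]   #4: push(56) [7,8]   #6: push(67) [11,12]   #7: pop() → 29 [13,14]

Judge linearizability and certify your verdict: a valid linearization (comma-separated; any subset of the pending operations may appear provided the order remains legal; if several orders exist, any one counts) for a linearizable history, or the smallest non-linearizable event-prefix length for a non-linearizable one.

the violation lands at event 4, #2's response at time 4: events 1..3 linearize, events 1..4 do not
a single order respects real time; the 2 completed stack operations fail replay along it
take #1, #2: step 2 already fails, because #2 pop() → empty cannot occur there

not linearizable — minimal violating prefix: 4 events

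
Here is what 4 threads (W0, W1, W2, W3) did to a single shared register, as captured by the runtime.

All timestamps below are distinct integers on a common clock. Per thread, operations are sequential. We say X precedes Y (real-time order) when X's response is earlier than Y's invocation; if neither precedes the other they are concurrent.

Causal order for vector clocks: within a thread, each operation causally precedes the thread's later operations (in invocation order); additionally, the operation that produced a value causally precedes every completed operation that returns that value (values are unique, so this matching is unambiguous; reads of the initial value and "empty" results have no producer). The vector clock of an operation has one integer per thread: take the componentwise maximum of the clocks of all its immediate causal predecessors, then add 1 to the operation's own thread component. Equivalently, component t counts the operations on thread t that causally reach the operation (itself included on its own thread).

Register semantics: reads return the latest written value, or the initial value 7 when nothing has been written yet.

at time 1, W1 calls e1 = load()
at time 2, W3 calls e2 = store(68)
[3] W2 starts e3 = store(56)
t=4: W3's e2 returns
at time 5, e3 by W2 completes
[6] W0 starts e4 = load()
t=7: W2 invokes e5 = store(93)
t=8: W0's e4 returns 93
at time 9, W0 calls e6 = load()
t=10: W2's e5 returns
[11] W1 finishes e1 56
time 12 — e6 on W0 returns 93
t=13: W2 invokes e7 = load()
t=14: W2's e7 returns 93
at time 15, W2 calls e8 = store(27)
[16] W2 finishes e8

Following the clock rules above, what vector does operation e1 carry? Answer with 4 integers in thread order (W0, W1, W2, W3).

(0, 1, 1, 0)

e2, invoked 2, has no incoming edges; only W3's bump applies → (0, 0, 0, 1)
e3, invoked 3, has no incoming edges; only W2's bump applies → (0, 0, 1, 0)
e5 (invocation 7): componentwise max over VC(e3)=(0, 0, 1, 0), +1 at W2, giving (0, 0, 2, 0)
e1 (invocation 1): componentwise max over VC(e3)=(0, 0, 1, 0), +1 at W1, giving (0, 1, 1, 0)
e7 (invocation 13): componentwise max over VC(e5)=(0, 0, 2, 0), +1 at W2, giving (0, 0, 3, 0)
e4 (invocation 6): componentwise max over VC(e5)=(0, 0, 2, 0), +1 at W0, giving (1, 0, 2, 0)
e8 (invocation 15): componentwise max over VC(e7)=(0, 0, 3, 0), +1 at W2, giving (0, 0, 4, 0)
e6 (invocation 9): componentwise max over VC(e4)=(1, 0, 2, 0), VC(e5)=(0, 0, 2, 0), +1 at W0, giving (2, 0, 2, 0)
target: VC(e1) = (0, 1, 1, 0)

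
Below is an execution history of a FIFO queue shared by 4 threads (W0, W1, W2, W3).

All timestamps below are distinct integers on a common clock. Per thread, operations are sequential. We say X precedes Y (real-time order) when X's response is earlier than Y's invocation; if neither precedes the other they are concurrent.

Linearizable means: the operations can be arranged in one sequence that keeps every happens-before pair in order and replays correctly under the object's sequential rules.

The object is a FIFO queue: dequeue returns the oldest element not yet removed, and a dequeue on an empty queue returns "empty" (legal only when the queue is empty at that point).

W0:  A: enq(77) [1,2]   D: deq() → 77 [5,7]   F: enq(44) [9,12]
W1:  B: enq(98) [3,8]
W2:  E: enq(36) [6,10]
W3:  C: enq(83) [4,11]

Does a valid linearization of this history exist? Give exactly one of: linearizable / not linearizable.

witness order: A, B, C, D, E, F
after step 1 (A enq(77)): queue <77>
after step 2 (B enq(98)): queue <77,98>
after step 3 (C enq(83)): queue <77,98,83>
after step 4 (D deq() → 77): queue <98,83>
after step 5 (E enq(36)): queue <98,83,36>
after step 6 (F enq(44)): queue <98,83,36,44>

linearizable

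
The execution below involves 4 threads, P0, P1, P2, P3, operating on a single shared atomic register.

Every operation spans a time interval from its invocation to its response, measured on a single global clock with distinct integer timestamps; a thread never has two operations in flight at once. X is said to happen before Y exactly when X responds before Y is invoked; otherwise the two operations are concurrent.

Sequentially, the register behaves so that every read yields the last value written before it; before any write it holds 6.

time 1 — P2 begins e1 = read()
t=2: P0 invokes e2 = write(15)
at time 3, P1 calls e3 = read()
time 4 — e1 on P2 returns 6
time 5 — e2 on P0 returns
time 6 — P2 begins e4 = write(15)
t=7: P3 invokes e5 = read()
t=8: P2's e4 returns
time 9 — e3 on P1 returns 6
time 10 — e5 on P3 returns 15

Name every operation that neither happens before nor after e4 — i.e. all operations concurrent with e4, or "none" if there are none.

e3, e5

e4 spans [6,8]; an op avoiding the whole window 6..8 is ordered, any other is concurrent
e1 [1,4]: before
e2 [2,5]: before
e3 [3,9]: concurrent
e5 [7,10]: concurrent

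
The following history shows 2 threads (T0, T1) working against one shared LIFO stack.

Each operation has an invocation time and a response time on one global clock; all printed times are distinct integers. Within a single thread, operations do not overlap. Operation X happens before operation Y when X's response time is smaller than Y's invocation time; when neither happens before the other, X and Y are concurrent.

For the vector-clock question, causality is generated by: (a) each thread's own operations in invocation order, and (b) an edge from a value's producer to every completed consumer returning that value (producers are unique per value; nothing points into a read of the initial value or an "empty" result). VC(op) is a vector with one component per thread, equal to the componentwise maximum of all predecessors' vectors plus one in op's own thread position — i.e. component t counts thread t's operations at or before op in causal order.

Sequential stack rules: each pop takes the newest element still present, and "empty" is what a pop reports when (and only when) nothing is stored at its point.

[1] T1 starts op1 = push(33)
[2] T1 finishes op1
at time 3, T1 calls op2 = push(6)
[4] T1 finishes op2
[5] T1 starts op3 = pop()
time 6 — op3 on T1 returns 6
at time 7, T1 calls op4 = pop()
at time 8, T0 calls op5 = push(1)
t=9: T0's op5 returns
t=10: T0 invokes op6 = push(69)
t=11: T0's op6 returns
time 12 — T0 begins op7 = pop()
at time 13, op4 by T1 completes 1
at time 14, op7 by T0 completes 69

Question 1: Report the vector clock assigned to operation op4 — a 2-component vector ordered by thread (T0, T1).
Answer: (1, 4)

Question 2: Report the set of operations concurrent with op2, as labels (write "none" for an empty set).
Answer: none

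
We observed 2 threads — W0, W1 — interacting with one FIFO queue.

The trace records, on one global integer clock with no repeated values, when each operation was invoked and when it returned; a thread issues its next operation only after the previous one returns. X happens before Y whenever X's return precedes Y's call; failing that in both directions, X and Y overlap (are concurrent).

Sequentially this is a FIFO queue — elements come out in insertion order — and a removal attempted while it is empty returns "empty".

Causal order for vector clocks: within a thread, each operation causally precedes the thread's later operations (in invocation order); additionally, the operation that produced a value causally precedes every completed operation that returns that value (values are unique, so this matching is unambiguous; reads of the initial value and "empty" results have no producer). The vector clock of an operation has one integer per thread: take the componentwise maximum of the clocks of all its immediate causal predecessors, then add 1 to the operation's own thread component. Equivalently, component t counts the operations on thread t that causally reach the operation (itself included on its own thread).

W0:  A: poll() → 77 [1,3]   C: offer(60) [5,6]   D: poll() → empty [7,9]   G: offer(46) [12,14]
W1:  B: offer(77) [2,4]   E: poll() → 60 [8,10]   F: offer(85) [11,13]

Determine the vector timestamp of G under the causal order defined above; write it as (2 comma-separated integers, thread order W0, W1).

(4, 1)

no predecessors for B (invoked 2): W1 increments from zero → (0, 1)
VC(A, invoked at 1): max of VC(B)=(0, 1), then +1 on thread W0 → (1, 1)
VC(C, invoked at 5): max of VC(A)=(1, 1), then +1 on thread W0 → (2, 1)
VC(E, invoked at 8): max of VC(B)=(0, 1), VC(C)=(2, 1), then +1 on thread W1 → (2, 2)
VC(D, invoked at 7): max of VC(C)=(2, 1), then +1 on thread W0 → (3, 1)
VC(F, invoked at 11): max of VC(E)=(2, 2), then +1 on thread W1 → (2, 3)
VC(G, invoked at 12): max of VC(D)=(3, 1), then +1 on thread W0 → (4, 1)
target: VC(G) = (4, 1)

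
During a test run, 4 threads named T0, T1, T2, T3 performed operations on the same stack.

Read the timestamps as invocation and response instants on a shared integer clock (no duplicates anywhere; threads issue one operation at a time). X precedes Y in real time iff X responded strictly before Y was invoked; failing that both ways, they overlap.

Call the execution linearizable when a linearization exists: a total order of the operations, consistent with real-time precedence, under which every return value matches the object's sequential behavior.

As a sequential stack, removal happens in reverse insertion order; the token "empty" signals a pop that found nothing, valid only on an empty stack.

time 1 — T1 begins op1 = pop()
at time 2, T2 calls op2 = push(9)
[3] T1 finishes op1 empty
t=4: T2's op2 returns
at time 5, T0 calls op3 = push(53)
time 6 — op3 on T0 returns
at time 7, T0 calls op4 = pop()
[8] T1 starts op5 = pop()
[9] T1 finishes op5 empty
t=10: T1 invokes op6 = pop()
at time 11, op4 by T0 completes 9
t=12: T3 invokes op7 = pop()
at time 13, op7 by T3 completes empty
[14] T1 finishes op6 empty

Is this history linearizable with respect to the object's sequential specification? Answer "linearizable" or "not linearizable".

not linearizable

cut after 8 events: linearizable; cut after 9 events (op5 responds, time 9): not linearizable
no legal order exists: 2 real-time-consistent candidates over 4 completed stack operations, all rejected
every completion of the 1 pending operation (op4) was checked; none linearizes
e.g. op1, op2, op3, op5 (pending dropped): illegal at step 4, since op5 pop() → empty cannot apply there
e.g. op2, op1, op3, op5 (pending dropped): illegal at step 2, since op1 pop() → empty cannot apply there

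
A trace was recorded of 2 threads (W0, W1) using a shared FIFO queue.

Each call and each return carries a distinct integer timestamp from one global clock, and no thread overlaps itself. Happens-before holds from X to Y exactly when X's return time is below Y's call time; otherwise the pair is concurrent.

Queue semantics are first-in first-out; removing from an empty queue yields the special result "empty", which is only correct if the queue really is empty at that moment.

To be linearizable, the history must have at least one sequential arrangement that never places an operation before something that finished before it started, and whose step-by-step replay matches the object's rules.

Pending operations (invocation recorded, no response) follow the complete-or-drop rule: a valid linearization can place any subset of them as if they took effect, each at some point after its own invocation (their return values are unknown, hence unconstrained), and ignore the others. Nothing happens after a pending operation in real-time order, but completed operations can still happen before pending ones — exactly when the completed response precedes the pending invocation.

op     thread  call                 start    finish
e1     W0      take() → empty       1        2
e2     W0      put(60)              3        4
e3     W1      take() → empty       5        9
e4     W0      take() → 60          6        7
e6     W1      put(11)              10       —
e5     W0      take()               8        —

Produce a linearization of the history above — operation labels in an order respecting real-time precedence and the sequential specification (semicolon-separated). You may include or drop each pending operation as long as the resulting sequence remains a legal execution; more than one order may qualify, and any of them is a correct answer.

e1; e2; e4; e3

after step 1 (e1 take() → empty): queue <>
after step 2 (e2 put(60)): queue <60>
after step 3 (e4 take() → 60): queue <>
after step 4 (e3 take() → empty): queue <>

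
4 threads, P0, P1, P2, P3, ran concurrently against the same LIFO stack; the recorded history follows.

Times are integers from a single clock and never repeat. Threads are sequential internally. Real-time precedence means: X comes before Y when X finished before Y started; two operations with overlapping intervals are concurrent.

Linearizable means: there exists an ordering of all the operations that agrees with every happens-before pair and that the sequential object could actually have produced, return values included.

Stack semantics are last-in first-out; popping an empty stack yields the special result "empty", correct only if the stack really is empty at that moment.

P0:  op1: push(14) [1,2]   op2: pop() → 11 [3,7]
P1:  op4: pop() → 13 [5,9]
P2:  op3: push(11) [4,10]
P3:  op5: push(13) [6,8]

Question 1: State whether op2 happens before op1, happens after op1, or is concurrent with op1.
after

op2 spans [3,7], op1 spans [1,2]
resp(op1)=2 < inv(op2)=3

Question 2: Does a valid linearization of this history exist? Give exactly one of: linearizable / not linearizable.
linearizable

witness order: op1, op3, op2, op5, op4
1. op1 push(14), leaving stack <14>
2. op3 push(11), leaving stack <14,11>
3. op2 pop() → 11, leaving stack <14>
4. op5 push(13), leaving stack <14,13>
5. op4 pop() → 13, leaving stack <14>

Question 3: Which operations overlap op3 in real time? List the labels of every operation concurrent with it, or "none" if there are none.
op2, op4, op5

op3 runs from 4 to 10; window-overlapping ops are concurrent
op1 [1,2]: before
op2 [3,7]: concurrent
op4 [5,9]: concurrent
op5 [6,8]: concurrent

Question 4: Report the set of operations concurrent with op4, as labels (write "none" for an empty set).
op2, op3, op5

op4 spans [5,9]: anything still running between times 5 and 9 counts as concurrent
op1 [1,2]: before
op2 [3,7]: concurrent
op3 [4,10]: concurrent
op5 [6,8]: concurrent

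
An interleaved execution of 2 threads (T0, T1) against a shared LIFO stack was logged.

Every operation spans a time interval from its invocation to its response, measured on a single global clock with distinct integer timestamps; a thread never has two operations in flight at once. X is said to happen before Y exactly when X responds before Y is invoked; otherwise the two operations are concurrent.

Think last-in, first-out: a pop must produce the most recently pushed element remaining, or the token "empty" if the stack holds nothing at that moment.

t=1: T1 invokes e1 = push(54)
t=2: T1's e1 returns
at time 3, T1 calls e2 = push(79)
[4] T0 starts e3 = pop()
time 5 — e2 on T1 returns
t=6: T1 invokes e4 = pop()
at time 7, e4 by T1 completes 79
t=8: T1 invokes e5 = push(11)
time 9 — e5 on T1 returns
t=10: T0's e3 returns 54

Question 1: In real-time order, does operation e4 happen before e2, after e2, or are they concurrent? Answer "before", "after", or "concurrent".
e4 spans [6,7], e2 spans [3,5]
resp(e2)=5 < inv(e4)=6

after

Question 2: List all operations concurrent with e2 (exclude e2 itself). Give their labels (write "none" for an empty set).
e2 spans [3,5]: anything still running between times 3 and 5 counts as concurrent
e1 [1,2]: before
e3 [4,10]: concurrent
e4 [6,7]: after
e5 [8,9]: after

e3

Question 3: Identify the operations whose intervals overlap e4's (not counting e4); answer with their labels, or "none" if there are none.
e4 runs from 6 to 7; window-overlapping ops are concurrent
e1 [1,2]: before
e2 [3,5]: before
e3 [4,10]: concurrent
e5 [8,9]: after

e3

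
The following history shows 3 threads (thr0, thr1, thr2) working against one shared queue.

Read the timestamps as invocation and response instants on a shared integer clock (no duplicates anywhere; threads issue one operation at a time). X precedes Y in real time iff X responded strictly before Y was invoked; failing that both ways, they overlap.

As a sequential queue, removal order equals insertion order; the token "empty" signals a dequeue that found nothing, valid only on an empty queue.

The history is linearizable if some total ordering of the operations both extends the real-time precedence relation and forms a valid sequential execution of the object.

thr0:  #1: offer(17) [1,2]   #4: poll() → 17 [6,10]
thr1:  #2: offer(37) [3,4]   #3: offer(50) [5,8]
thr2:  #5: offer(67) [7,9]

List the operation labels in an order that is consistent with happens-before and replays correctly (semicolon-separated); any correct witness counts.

1. #1 offer(17), leaving queue <17>
2. #2 offer(37), leaving queue <17,37>
3. #3 offer(50), leaving queue <17,37,50>
4. #4 poll() → 17, leaving queue <37,50>
5. #5 offer(67), leaving queue <37,50,67>

#1; #2; #3; #4; #5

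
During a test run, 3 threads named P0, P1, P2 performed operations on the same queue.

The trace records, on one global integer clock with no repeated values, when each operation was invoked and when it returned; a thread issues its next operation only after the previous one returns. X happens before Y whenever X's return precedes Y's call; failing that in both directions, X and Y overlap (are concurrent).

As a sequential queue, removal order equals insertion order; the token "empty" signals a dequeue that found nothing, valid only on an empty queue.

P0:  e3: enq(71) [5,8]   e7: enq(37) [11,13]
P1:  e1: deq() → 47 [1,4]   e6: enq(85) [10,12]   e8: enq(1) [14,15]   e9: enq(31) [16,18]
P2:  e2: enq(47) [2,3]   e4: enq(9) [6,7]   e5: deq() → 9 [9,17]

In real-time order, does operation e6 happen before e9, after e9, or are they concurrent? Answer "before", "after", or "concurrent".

before

e6 spans [10,12], e9 spans [16,18]
resp(e6)=12 < inv(e9)=16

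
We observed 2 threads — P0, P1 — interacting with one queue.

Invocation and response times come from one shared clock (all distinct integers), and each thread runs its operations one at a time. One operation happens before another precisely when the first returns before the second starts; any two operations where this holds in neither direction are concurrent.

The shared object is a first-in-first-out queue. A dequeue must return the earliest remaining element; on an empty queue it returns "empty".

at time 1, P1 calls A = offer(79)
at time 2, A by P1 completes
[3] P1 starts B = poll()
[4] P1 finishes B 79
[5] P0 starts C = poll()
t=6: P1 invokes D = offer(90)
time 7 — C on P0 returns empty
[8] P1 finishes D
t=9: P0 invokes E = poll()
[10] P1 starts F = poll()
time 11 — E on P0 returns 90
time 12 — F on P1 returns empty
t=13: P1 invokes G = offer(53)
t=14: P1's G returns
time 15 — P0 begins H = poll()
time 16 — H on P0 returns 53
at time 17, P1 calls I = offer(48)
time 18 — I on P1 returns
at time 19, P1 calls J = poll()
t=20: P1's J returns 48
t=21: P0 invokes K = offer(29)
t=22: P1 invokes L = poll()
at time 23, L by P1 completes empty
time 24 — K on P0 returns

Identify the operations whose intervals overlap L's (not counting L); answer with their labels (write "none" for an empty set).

K

overlap test against L [22,23]: concurrent iff the interval meets 22..23
A [1,2]: before
B [3,4]: before
C [5,7]: before
D [6,8]: before
E [9,11]: before
F [10,12]: before
G [13,14]: before
H [15,16]: before
I [17,18]: before
J [19,20]: before
K [21,24]: concurrent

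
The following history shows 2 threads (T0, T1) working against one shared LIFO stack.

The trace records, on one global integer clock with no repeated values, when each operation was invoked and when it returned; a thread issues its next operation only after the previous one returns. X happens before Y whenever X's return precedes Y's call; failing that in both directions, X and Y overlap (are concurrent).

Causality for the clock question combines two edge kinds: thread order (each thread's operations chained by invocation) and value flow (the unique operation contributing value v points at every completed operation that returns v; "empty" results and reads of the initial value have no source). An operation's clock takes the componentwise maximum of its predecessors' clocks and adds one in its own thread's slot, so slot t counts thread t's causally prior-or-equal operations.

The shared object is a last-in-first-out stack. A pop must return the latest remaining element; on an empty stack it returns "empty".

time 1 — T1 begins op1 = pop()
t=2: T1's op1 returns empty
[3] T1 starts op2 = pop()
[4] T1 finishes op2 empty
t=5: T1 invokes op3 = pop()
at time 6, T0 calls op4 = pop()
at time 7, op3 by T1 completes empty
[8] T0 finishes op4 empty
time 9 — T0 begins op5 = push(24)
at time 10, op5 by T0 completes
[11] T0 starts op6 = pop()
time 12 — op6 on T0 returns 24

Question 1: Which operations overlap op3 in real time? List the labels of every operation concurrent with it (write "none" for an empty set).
op3 runs from 5 to 7; window-overlapping ops are concurrent
op1 [1,2]: before
op2 [3,4]: before
op4 [6,8]: concurrent
op5 [9,10]: after
op6 [11,12]: after

op4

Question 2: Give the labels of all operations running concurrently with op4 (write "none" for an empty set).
overlap test against op4 [6,8]: concurrent iff the interval meets 6..8
op1 [1,2]: before
op2 [3,4]: before
op3 [5,7]: concurrent
op5 [9,10]: after
op6 [11,12]: after

op3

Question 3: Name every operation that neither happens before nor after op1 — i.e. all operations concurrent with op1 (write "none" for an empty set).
op1 spans [1,2]; an op avoiding the whole window 1..2 is ordered, any other is concurrent
op2 [3,4]: after
op3 [5,7]: after
op4 [6,8]: after
op5 [9,10]: after
op6 [11,12]: after

none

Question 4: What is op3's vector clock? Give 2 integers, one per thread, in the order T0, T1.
invoked at 1, op1 has no predecessors; its own T1 bump gives (0, 1)
invoked at 6, op4 has no predecessors; its own T0 bump gives (1, 0)
from VC(op1)=(0, 1), op2 (invoked 3) maxes components and bumps T1 → (0, 2)
from VC(op4)=(1, 0), op5 (invoked 9) maxes components and bumps T0 → (2, 0)
from VC(op2)=(0, 2), op3 (invoked 5) maxes components and bumps T1 → (0, 3)
from VC(op5)=(2, 0), op6 (invoked 11) maxes components and bumps T0 → (3, 0)
target: VC(op3) = (0, 3)

(0, 3)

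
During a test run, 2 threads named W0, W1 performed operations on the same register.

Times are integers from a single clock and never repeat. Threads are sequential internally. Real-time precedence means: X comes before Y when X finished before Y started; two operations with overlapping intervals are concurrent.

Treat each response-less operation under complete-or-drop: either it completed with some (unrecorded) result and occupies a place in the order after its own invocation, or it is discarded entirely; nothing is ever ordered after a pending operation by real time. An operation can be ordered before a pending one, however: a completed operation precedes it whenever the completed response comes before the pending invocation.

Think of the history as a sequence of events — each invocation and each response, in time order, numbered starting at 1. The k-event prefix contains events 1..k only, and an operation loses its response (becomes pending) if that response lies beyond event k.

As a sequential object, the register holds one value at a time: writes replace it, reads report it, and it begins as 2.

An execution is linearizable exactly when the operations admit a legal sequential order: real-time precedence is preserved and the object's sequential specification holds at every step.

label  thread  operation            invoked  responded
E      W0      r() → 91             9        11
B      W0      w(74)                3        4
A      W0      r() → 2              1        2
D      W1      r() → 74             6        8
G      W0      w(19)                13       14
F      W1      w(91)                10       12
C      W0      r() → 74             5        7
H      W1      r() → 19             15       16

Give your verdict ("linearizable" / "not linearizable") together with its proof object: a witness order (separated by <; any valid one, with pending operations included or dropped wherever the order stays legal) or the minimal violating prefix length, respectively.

linearizable — witness: A < B < C < D < F < E < G < H

after step 1 (A r() → 2): value 2
after step 2 (B w(74)): value 74
after step 3 (C r() → 74): value 74
after step 4 (D r() → 74): value 74
after step 5 (F w(91)): value 91
after step 6 (E r() → 91): value 91
after step 7 (G w(19)): value 19
after step 8 (H r() → 19): value 19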